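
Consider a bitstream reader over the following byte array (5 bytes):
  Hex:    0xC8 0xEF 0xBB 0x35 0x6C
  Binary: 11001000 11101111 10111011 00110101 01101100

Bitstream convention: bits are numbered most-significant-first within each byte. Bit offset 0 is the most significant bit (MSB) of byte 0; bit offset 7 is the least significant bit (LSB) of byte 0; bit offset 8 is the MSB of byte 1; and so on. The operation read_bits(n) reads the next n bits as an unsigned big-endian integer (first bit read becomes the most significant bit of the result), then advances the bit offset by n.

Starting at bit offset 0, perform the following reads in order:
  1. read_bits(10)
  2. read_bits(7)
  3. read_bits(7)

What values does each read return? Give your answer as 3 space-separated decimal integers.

Answer: 803 95 59

Derivation:
Read 1: bits[0:10] width=10 -> value=803 (bin 1100100011); offset now 10 = byte 1 bit 2; 30 bits remain
Read 2: bits[10:17] width=7 -> value=95 (bin 1011111); offset now 17 = byte 2 bit 1; 23 bits remain
Read 3: bits[17:24] width=7 -> value=59 (bin 0111011); offset now 24 = byte 3 bit 0; 16 bits remain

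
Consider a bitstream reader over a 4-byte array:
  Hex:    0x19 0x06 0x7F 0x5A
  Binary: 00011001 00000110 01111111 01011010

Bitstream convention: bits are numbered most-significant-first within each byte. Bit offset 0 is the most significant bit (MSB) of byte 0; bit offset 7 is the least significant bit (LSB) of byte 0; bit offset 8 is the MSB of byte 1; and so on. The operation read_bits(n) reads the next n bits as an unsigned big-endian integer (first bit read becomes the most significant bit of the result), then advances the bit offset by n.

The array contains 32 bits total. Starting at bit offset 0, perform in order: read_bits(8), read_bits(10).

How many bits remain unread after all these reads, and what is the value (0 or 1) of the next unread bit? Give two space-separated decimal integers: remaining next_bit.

Answer: 14 1

Derivation:
Read 1: bits[0:8] width=8 -> value=25 (bin 00011001); offset now 8 = byte 1 bit 0; 24 bits remain
Read 2: bits[8:18] width=10 -> value=25 (bin 0000011001); offset now 18 = byte 2 bit 2; 14 bits remain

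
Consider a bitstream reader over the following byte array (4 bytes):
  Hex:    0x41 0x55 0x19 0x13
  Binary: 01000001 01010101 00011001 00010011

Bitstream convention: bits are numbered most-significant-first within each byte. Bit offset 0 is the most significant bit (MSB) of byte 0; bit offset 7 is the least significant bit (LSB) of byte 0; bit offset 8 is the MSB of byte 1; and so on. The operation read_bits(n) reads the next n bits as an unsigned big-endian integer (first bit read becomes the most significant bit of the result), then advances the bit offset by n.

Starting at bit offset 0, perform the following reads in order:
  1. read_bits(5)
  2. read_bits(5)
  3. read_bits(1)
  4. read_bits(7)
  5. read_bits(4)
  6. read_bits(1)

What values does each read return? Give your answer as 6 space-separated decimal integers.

Answer: 8 5 0 84 6 0

Derivation:
Read 1: bits[0:5] width=5 -> value=8 (bin 01000); offset now 5 = byte 0 bit 5; 27 bits remain
Read 2: bits[5:10] width=5 -> value=5 (bin 00101); offset now 10 = byte 1 bit 2; 22 bits remain
Read 3: bits[10:11] width=1 -> value=0 (bin 0); offset now 11 = byte 1 bit 3; 21 bits remain
Read 4: bits[11:18] width=7 -> value=84 (bin 1010100); offset now 18 = byte 2 bit 2; 14 bits remain
Read 5: bits[18:22] width=4 -> value=6 (bin 0110); offset now 22 = byte 2 bit 6; 10 bits remain
Read 6: bits[22:23] width=1 -> value=0 (bin 0); offset now 23 = byte 2 bit 7; 9 bits remain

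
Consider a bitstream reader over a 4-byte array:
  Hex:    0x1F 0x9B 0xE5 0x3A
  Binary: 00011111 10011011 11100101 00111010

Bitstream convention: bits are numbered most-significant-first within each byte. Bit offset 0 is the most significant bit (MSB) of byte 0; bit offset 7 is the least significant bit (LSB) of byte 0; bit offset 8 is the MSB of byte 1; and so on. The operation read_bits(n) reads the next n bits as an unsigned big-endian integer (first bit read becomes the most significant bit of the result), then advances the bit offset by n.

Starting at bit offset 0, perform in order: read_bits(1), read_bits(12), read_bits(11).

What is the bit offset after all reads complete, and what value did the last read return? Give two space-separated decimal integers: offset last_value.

Answer: 24 997

Derivation:
Read 1: bits[0:1] width=1 -> value=0 (bin 0); offset now 1 = byte 0 bit 1; 31 bits remain
Read 2: bits[1:13] width=12 -> value=1011 (bin 001111110011); offset now 13 = byte 1 bit 5; 19 bits remain
Read 3: bits[13:24] width=11 -> value=997 (bin 01111100101); offset now 24 = byte 3 bit 0; 8 bits remain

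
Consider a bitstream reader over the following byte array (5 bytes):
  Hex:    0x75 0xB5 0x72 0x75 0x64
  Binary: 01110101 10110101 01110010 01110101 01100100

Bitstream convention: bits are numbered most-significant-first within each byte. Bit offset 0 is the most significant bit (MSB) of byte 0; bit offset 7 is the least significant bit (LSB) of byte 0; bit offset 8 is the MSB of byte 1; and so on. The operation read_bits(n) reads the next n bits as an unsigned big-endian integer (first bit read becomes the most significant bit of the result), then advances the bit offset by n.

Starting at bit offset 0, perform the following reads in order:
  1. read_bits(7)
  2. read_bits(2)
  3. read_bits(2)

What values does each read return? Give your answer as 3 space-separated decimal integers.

Answer: 58 3 1

Derivation:
Read 1: bits[0:7] width=7 -> value=58 (bin 0111010); offset now 7 = byte 0 bit 7; 33 bits remain
Read 2: bits[7:9] width=2 -> value=3 (bin 11); offset now 9 = byte 1 bit 1; 31 bits remain
Read 3: bits[9:11] width=2 -> value=1 (bin 01); offset now 11 = byte 1 bit 3; 29 bits remain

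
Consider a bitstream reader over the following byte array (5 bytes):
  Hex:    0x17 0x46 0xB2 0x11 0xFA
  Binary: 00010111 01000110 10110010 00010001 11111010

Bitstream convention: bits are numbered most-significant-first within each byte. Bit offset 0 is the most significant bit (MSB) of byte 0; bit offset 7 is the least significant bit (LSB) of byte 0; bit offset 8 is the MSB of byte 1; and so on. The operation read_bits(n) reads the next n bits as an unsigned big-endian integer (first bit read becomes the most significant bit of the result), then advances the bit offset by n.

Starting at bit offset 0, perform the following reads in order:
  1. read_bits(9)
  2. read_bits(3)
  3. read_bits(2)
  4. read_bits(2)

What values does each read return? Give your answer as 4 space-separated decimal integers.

Read 1: bits[0:9] width=9 -> value=46 (bin 000101110); offset now 9 = byte 1 bit 1; 31 bits remain
Read 2: bits[9:12] width=3 -> value=4 (bin 100); offset now 12 = byte 1 bit 4; 28 bits remain
Read 3: bits[12:14] width=2 -> value=1 (bin 01); offset now 14 = byte 1 bit 6; 26 bits remain
Read 4: bits[14:16] width=2 -> value=2 (bin 10); offset now 16 = byte 2 bit 0; 24 bits remain

Answer: 46 4 1 2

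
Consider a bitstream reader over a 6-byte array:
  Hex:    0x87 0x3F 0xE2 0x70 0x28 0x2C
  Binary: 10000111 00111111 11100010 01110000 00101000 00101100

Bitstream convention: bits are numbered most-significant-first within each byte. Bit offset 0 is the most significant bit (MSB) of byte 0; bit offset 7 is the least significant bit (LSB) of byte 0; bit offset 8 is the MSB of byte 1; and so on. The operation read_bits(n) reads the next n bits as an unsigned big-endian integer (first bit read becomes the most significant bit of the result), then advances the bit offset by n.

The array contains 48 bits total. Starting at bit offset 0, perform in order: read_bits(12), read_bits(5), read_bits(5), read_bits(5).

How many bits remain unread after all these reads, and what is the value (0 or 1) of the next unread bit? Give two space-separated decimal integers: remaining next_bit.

Answer: 21 1

Derivation:
Read 1: bits[0:12] width=12 -> value=2163 (bin 100001110011); offset now 12 = byte 1 bit 4; 36 bits remain
Read 2: bits[12:17] width=5 -> value=31 (bin 11111); offset now 17 = byte 2 bit 1; 31 bits remain
Read 3: bits[17:22] width=5 -> value=24 (bin 11000); offset now 22 = byte 2 bit 6; 26 bits remain
Read 4: bits[22:27] width=5 -> value=19 (bin 10011); offset now 27 = byte 3 bit 3; 21 bits remain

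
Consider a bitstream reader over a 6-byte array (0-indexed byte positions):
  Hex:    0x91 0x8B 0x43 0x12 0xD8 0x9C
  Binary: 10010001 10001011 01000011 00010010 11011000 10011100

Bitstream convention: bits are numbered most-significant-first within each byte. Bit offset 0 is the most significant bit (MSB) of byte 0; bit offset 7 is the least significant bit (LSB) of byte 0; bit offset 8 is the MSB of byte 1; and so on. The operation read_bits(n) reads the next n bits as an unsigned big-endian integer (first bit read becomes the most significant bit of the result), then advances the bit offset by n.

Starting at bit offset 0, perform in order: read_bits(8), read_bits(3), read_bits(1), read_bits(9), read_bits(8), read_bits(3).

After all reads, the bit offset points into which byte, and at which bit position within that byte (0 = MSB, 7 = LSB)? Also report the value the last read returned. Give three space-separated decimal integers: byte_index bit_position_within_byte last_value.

Answer: 4 0 2

Derivation:
Read 1: bits[0:8] width=8 -> value=145 (bin 10010001); offset now 8 = byte 1 bit 0; 40 bits remain
Read 2: bits[8:11] width=3 -> value=4 (bin 100); offset now 11 = byte 1 bit 3; 37 bits remain
Read 3: bits[11:12] width=1 -> value=0 (bin 0); offset now 12 = byte 1 bit 4; 36 bits remain
Read 4: bits[12:21] width=9 -> value=360 (bin 101101000); offset now 21 = byte 2 bit 5; 27 bits remain
Read 5: bits[21:29] width=8 -> value=98 (bin 01100010); offset now 29 = byte 3 bit 5; 19 bits remain
Read 6: bits[29:32] width=3 -> value=2 (bin 010); offset now 32 = byte 4 bit 0; 16 bits remain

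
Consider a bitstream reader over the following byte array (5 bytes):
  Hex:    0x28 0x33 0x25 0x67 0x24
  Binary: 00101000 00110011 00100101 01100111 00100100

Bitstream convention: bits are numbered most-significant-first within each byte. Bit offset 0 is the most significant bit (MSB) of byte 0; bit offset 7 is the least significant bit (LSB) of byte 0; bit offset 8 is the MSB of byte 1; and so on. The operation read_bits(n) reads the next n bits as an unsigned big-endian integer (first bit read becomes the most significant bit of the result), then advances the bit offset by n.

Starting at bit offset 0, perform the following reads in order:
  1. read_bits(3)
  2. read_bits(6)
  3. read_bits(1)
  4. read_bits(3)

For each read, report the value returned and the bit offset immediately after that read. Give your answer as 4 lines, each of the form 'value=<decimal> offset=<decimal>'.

Answer: value=1 offset=3
value=16 offset=9
value=0 offset=10
value=6 offset=13

Derivation:
Read 1: bits[0:3] width=3 -> value=1 (bin 001); offset now 3 = byte 0 bit 3; 37 bits remain
Read 2: bits[3:9] width=6 -> value=16 (bin 010000); offset now 9 = byte 1 bit 1; 31 bits remain
Read 3: bits[9:10] width=1 -> value=0 (bin 0); offset now 10 = byte 1 bit 2; 30 bits remain
Read 4: bits[10:13] width=3 -> value=6 (bin 110); offset now 13 = byte 1 bit 5; 27 bits remain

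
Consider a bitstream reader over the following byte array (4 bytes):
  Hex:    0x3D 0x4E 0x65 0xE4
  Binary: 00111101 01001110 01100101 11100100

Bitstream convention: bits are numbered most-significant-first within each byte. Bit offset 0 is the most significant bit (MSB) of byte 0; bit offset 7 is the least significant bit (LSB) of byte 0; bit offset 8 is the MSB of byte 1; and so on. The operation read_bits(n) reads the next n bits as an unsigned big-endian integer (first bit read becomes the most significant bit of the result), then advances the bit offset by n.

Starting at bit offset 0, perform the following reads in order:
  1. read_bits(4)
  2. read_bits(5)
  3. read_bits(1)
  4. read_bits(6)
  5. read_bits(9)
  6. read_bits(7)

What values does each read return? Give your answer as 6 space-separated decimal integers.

Read 1: bits[0:4] width=4 -> value=3 (bin 0011); offset now 4 = byte 0 bit 4; 28 bits remain
Read 2: bits[4:9] width=5 -> value=26 (bin 11010); offset now 9 = byte 1 bit 1; 23 bits remain
Read 3: bits[9:10] width=1 -> value=1 (bin 1); offset now 10 = byte 1 bit 2; 22 bits remain
Read 4: bits[10:16] width=6 -> value=14 (bin 001110); offset now 16 = byte 2 bit 0; 16 bits remain
Read 5: bits[16:25] width=9 -> value=203 (bin 011001011); offset now 25 = byte 3 bit 1; 7 bits remain
Read 6: bits[25:32] width=7 -> value=100 (bin 1100100); offset now 32 = byte 4 bit 0; 0 bits remain

Answer: 3 26 1 14 203 100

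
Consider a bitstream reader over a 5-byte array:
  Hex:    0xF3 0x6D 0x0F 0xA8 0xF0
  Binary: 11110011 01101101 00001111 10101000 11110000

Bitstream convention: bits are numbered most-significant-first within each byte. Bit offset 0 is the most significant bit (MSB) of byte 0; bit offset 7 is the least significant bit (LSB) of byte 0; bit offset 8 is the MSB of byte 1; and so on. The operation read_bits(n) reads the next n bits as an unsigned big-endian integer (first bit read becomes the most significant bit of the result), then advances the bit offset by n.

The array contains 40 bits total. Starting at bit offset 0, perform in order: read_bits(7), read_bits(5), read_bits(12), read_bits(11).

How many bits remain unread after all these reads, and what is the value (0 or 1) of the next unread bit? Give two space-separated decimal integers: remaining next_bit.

Answer: 5 1

Derivation:
Read 1: bits[0:7] width=7 -> value=121 (bin 1111001); offset now 7 = byte 0 bit 7; 33 bits remain
Read 2: bits[7:12] width=5 -> value=22 (bin 10110); offset now 12 = byte 1 bit 4; 28 bits remain
Read 3: bits[12:24] width=12 -> value=3343 (bin 110100001111); offset now 24 = byte 3 bit 0; 16 bits remain
Read 4: bits[24:35] width=11 -> value=1351 (bin 10101000111); offset now 35 = byte 4 bit 3; 5 bits remain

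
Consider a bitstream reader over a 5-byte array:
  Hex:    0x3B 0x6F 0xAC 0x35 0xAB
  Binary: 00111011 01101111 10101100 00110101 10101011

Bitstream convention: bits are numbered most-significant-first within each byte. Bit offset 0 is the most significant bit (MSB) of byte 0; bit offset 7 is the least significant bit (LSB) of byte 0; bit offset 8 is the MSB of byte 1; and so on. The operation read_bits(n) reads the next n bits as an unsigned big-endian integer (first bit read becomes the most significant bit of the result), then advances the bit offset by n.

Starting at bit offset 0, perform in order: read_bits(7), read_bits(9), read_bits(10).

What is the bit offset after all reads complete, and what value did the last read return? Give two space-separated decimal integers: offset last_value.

Read 1: bits[0:7] width=7 -> value=29 (bin 0011101); offset now 7 = byte 0 bit 7; 33 bits remain
Read 2: bits[7:16] width=9 -> value=367 (bin 101101111); offset now 16 = byte 2 bit 0; 24 bits remain
Read 3: bits[16:26] width=10 -> value=688 (bin 1010110000); offset now 26 = byte 3 bit 2; 14 bits remain

Answer: 26 688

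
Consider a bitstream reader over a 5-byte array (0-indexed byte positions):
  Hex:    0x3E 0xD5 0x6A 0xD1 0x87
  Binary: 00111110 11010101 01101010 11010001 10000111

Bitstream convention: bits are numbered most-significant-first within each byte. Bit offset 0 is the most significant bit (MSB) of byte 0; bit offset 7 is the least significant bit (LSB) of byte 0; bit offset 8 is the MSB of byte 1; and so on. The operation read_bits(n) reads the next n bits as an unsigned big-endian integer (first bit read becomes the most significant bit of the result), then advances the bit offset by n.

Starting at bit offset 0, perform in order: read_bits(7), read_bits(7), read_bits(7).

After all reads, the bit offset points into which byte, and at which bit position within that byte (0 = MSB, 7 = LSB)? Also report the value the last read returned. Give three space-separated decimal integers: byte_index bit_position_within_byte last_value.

Answer: 2 5 45

Derivation:
Read 1: bits[0:7] width=7 -> value=31 (bin 0011111); offset now 7 = byte 0 bit 7; 33 bits remain
Read 2: bits[7:14] width=7 -> value=53 (bin 0110101); offset now 14 = byte 1 bit 6; 26 bits remain
Read 3: bits[14:21] width=7 -> value=45 (bin 0101101); offset now 21 = byte 2 bit 5; 19 bits remain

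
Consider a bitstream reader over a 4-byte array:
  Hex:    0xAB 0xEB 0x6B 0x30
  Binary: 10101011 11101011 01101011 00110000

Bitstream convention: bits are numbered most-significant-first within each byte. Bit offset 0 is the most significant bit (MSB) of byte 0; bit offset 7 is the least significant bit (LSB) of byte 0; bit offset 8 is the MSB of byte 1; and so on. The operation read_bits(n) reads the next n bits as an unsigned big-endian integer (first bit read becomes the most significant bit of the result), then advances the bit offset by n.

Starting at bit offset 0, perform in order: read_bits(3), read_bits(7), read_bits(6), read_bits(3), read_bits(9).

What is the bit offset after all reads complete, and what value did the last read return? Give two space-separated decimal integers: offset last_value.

Answer: 28 179

Derivation:
Read 1: bits[0:3] width=3 -> value=5 (bin 101); offset now 3 = byte 0 bit 3; 29 bits remain
Read 2: bits[3:10] width=7 -> value=47 (bin 0101111); offset now 10 = byte 1 bit 2; 22 bits remain
Read 3: bits[10:16] width=6 -> value=43 (bin 101011); offset now 16 = byte 2 bit 0; 16 bits remain
Read 4: bits[16:19] width=3 -> value=3 (bin 011); offset now 19 = byte 2 bit 3; 13 bits remain
Read 5: bits[19:28] width=9 -> value=179 (bin 010110011); offset now 28 = byte 3 bit 4; 4 bits remain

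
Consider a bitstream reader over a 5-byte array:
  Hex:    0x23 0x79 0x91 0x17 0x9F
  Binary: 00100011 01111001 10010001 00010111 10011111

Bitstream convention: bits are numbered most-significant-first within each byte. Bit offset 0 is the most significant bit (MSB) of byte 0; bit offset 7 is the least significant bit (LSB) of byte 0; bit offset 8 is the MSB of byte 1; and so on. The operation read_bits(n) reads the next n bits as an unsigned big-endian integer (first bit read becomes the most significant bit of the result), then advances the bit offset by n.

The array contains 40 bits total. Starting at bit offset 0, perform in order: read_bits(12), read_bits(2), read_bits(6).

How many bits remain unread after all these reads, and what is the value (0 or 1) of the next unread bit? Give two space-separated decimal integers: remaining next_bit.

Answer: 20 0

Derivation:
Read 1: bits[0:12] width=12 -> value=567 (bin 001000110111); offset now 12 = byte 1 bit 4; 28 bits remain
Read 2: bits[12:14] width=2 -> value=2 (bin 10); offset now 14 = byte 1 bit 6; 26 bits remain
Read 3: bits[14:20] width=6 -> value=25 (bin 011001); offset now 20 = byte 2 bit 4; 20 bits remain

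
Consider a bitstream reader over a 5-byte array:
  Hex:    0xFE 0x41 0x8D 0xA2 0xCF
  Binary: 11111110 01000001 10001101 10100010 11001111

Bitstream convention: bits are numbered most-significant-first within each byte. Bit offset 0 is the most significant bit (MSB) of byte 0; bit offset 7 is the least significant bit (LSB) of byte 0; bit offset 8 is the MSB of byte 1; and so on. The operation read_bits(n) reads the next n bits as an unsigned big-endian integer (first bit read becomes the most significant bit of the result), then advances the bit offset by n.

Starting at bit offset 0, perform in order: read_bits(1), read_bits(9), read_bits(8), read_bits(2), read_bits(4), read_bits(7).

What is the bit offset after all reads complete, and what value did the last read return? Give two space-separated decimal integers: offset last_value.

Answer: 31 81

Derivation:
Read 1: bits[0:1] width=1 -> value=1 (bin 1); offset now 1 = byte 0 bit 1; 39 bits remain
Read 2: bits[1:10] width=9 -> value=505 (bin 111111001); offset now 10 = byte 1 bit 2; 30 bits remain
Read 3: bits[10:18] width=8 -> value=6 (bin 00000110); offset now 18 = byte 2 bit 2; 22 bits remain
Read 4: bits[18:20] width=2 -> value=0 (bin 00); offset now 20 = byte 2 bit 4; 20 bits remain
Read 5: bits[20:24] width=4 -> value=13 (bin 1101); offset now 24 = byte 3 bit 0; 16 bits remain
Read 6: bits[24:31] width=7 -> value=81 (bin 1010001); offset now 31 = byte 3 bit 7; 9 bits remain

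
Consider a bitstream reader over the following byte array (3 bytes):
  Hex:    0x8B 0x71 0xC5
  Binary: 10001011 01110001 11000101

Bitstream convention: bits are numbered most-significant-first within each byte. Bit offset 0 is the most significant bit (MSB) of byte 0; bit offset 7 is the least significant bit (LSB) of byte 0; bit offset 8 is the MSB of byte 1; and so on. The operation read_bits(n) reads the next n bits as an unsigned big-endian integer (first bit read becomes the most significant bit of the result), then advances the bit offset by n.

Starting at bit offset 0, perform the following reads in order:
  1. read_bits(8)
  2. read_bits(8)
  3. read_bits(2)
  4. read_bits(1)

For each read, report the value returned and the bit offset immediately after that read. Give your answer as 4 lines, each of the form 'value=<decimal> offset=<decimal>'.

Read 1: bits[0:8] width=8 -> value=139 (bin 10001011); offset now 8 = byte 1 bit 0; 16 bits remain
Read 2: bits[8:16] width=8 -> value=113 (bin 01110001); offset now 16 = byte 2 bit 0; 8 bits remain
Read 3: bits[16:18] width=2 -> value=3 (bin 11); offset now 18 = byte 2 bit 2; 6 bits remain
Read 4: bits[18:19] width=1 -> value=0 (bin 0); offset now 19 = byte 2 bit 3; 5 bits remain

Answer: value=139 offset=8
value=113 offset=16
value=3 offset=18
value=0 offset=19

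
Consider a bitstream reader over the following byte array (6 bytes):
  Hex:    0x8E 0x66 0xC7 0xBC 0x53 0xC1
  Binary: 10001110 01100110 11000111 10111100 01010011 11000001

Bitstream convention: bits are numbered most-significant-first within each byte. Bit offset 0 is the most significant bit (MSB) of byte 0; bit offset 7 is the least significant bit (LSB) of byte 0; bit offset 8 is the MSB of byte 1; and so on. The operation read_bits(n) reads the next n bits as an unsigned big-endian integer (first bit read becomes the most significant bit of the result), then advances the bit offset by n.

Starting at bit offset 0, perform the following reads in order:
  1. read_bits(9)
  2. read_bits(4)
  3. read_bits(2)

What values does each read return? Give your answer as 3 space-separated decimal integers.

Answer: 284 12 3

Derivation:
Read 1: bits[0:9] width=9 -> value=284 (bin 100011100); offset now 9 = byte 1 bit 1; 39 bits remain
Read 2: bits[9:13] width=4 -> value=12 (bin 1100); offset now 13 = byte 1 bit 5; 35 bits remain
Read 3: bits[13:15] width=2 -> value=3 (bin 11); offset now 15 = byte 1 bit 7; 33 bits remain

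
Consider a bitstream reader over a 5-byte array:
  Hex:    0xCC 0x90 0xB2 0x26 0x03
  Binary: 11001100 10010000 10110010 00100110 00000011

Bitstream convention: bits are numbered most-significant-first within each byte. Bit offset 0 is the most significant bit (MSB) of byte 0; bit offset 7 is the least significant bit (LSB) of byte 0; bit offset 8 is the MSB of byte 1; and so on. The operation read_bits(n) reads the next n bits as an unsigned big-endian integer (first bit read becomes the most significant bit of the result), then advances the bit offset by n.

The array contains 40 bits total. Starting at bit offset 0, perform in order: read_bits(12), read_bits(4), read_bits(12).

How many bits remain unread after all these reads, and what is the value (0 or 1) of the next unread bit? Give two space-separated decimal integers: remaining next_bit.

Answer: 12 0

Derivation:
Read 1: bits[0:12] width=12 -> value=3273 (bin 110011001001); offset now 12 = byte 1 bit 4; 28 bits remain
Read 2: bits[12:16] width=4 -> value=0 (bin 0000); offset now 16 = byte 2 bit 0; 24 bits remain
Read 3: bits[16:28] width=12 -> value=2850 (bin 101100100010); offset now 28 = byte 3 bit 4; 12 bits remain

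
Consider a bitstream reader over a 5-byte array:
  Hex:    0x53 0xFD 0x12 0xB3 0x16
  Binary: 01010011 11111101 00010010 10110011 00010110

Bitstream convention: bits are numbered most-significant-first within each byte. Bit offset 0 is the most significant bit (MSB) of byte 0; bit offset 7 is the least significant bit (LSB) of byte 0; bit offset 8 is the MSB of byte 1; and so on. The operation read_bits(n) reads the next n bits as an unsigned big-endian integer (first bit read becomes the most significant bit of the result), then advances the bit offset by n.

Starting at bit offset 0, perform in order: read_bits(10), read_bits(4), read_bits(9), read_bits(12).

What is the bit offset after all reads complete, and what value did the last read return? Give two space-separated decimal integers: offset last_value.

Read 1: bits[0:10] width=10 -> value=335 (bin 0101001111); offset now 10 = byte 1 bit 2; 30 bits remain
Read 2: bits[10:14] width=4 -> value=15 (bin 1111); offset now 14 = byte 1 bit 6; 26 bits remain
Read 3: bits[14:23] width=9 -> value=137 (bin 010001001); offset now 23 = byte 2 bit 7; 17 bits remain
Read 4: bits[23:35] width=12 -> value=1432 (bin 010110011000); offset now 35 = byte 4 bit 3; 5 bits remain

Answer: 35 1432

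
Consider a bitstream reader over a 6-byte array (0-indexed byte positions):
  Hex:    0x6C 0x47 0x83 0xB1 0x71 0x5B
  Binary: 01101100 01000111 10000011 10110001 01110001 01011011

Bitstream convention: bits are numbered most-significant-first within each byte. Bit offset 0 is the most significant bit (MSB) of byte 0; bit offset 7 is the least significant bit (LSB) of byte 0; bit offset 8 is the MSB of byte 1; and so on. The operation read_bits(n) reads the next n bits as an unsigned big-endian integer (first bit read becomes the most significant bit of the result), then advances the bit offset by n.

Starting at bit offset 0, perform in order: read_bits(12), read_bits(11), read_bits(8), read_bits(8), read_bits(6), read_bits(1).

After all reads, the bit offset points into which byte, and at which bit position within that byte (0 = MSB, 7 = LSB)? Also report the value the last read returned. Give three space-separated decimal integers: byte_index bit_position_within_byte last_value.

Answer: 5 6 0

Derivation:
Read 1: bits[0:12] width=12 -> value=1732 (bin 011011000100); offset now 12 = byte 1 bit 4; 36 bits remain
Read 2: bits[12:23] width=11 -> value=961 (bin 01111000001); offset now 23 = byte 2 bit 7; 25 bits remain
Read 3: bits[23:31] width=8 -> value=216 (bin 11011000); offset now 31 = byte 3 bit 7; 17 bits remain
Read 4: bits[31:39] width=8 -> value=184 (bin 10111000); offset now 39 = byte 4 bit 7; 9 bits remain
Read 5: bits[39:45] width=6 -> value=43 (bin 101011); offset now 45 = byte 5 bit 5; 3 bits remain
Read 6: bits[45:46] width=1 -> value=0 (bin 0); offset now 46 = byte 5 bit 6; 2 bits remain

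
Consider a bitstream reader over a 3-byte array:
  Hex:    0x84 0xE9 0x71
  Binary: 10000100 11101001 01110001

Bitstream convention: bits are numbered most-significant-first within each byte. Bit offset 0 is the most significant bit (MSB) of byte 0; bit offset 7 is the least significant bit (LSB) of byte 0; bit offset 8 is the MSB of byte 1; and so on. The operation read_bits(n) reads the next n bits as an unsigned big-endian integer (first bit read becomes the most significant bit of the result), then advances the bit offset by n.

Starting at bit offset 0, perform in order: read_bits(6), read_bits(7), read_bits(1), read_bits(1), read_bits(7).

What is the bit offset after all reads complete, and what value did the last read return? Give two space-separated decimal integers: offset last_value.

Read 1: bits[0:6] width=6 -> value=33 (bin 100001); offset now 6 = byte 0 bit 6; 18 bits remain
Read 2: bits[6:13] width=7 -> value=29 (bin 0011101); offset now 13 = byte 1 bit 5; 11 bits remain
Read 3: bits[13:14] width=1 -> value=0 (bin 0); offset now 14 = byte 1 bit 6; 10 bits remain
Read 4: bits[14:15] width=1 -> value=0 (bin 0); offset now 15 = byte 1 bit 7; 9 bits remain
Read 5: bits[15:22] width=7 -> value=92 (bin 1011100); offset now 22 = byte 2 bit 6; 2 bits remain

Answer: 22 92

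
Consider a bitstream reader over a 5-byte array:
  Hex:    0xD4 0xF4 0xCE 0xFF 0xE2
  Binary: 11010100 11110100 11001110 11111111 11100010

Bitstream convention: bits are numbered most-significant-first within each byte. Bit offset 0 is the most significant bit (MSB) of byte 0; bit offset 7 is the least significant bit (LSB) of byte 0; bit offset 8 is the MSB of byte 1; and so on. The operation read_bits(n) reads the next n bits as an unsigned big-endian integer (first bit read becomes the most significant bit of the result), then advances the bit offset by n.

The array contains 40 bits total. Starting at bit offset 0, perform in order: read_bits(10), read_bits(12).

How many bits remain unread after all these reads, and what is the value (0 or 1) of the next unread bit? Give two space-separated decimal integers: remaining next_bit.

Answer: 18 1

Derivation:
Read 1: bits[0:10] width=10 -> value=851 (bin 1101010011); offset now 10 = byte 1 bit 2; 30 bits remain
Read 2: bits[10:22] width=12 -> value=3379 (bin 110100110011); offset now 22 = byte 2 bit 6; 18 bits remain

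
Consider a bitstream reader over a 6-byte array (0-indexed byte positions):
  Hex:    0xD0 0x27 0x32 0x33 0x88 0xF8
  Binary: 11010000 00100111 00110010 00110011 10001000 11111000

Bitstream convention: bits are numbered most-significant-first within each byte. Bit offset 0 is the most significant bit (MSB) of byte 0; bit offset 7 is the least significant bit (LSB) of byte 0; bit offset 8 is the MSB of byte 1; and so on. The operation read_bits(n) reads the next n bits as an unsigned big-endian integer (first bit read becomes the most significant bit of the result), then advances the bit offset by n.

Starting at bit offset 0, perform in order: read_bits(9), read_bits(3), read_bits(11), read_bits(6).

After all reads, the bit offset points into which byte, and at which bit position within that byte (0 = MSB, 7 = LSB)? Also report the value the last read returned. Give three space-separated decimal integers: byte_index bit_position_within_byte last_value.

Read 1: bits[0:9] width=9 -> value=416 (bin 110100000); offset now 9 = byte 1 bit 1; 39 bits remain
Read 2: bits[9:12] width=3 -> value=2 (bin 010); offset now 12 = byte 1 bit 4; 36 bits remain
Read 3: bits[12:23] width=11 -> value=921 (bin 01110011001); offset now 23 = byte 2 bit 7; 25 bits remain
Read 4: bits[23:29] width=6 -> value=6 (bin 000110); offset now 29 = byte 3 bit 5; 19 bits remain

Answer: 3 5 6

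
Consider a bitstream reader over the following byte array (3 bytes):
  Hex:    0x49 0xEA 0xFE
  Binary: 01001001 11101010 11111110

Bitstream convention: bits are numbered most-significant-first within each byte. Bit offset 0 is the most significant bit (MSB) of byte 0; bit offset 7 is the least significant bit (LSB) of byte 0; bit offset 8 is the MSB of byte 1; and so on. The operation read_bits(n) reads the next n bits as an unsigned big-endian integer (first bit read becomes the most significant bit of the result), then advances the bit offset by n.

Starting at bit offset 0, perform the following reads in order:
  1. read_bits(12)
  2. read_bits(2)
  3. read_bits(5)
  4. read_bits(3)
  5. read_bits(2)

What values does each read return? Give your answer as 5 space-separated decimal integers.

Read 1: bits[0:12] width=12 -> value=1182 (bin 010010011110); offset now 12 = byte 1 bit 4; 12 bits remain
Read 2: bits[12:14] width=2 -> value=2 (bin 10); offset now 14 = byte 1 bit 6; 10 bits remain
Read 3: bits[14:19] width=5 -> value=23 (bin 10111); offset now 19 = byte 2 bit 3; 5 bits remain
Read 4: bits[19:22] width=3 -> value=7 (bin 111); offset now 22 = byte 2 bit 6; 2 bits remain
Read 5: bits[22:24] width=2 -> value=2 (bin 10); offset now 24 = byte 3 bit 0; 0 bits remain

Answer: 1182 2 23 7 2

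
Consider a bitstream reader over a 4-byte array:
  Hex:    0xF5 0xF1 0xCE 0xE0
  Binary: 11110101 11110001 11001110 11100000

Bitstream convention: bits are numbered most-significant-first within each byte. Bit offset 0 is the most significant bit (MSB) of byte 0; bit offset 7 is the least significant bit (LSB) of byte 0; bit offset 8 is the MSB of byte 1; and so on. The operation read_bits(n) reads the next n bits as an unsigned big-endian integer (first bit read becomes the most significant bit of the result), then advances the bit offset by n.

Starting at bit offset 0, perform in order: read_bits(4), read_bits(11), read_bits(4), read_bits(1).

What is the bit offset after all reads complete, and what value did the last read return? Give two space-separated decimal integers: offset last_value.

Answer: 20 0

Derivation:
Read 1: bits[0:4] width=4 -> value=15 (bin 1111); offset now 4 = byte 0 bit 4; 28 bits remain
Read 2: bits[4:15] width=11 -> value=760 (bin 01011111000); offset now 15 = byte 1 bit 7; 17 bits remain
Read 3: bits[15:19] width=4 -> value=14 (bin 1110); offset now 19 = byte 2 bit 3; 13 bits remain
Read 4: bits[19:20] width=1 -> value=0 (bin 0); offset now 20 = byte 2 bit 4; 12 bits remain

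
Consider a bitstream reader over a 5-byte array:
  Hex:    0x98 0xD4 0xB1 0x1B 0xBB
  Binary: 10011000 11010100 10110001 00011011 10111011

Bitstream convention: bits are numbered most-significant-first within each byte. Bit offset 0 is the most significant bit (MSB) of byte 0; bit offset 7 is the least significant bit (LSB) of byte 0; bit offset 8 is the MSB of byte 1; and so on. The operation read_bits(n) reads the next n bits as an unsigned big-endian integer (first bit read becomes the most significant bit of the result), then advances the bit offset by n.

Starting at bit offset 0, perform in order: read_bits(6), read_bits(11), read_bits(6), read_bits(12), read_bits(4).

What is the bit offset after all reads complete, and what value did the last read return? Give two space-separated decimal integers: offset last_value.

Read 1: bits[0:6] width=6 -> value=38 (bin 100110); offset now 6 = byte 0 bit 6; 34 bits remain
Read 2: bits[6:17] width=11 -> value=425 (bin 00110101001); offset now 17 = byte 2 bit 1; 23 bits remain
Read 3: bits[17:23] width=6 -> value=24 (bin 011000); offset now 23 = byte 2 bit 7; 17 bits remain
Read 4: bits[23:35] width=12 -> value=2269 (bin 100011011101); offset now 35 = byte 4 bit 3; 5 bits remain
Read 5: bits[35:39] width=4 -> value=13 (bin 1101); offset now 39 = byte 4 bit 7; 1 bits remain

Answer: 39 13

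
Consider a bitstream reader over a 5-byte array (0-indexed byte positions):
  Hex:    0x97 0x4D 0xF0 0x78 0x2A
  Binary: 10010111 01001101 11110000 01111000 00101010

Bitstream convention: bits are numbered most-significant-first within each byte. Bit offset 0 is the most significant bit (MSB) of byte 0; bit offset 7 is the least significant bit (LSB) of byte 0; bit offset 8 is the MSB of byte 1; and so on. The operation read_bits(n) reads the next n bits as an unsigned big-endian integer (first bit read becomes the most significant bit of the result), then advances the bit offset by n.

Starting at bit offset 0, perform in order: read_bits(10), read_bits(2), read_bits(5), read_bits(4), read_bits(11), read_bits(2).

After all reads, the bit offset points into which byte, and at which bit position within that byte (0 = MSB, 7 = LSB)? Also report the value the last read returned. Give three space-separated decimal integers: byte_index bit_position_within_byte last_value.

Answer: 4 2 0

Derivation:
Read 1: bits[0:10] width=10 -> value=605 (bin 1001011101); offset now 10 = byte 1 bit 2; 30 bits remain
Read 2: bits[10:12] width=2 -> value=0 (bin 00); offset now 12 = byte 1 bit 4; 28 bits remain
Read 3: bits[12:17] width=5 -> value=27 (bin 11011); offset now 17 = byte 2 bit 1; 23 bits remain
Read 4: bits[17:21] width=4 -> value=14 (bin 1110); offset now 21 = byte 2 bit 5; 19 bits remain
Read 5: bits[21:32] width=11 -> value=120 (bin 00001111000); offset now 32 = byte 4 bit 0; 8 bits remain
Read 6: bits[32:34] width=2 -> value=0 (bin 00); offset now 34 = byte 4 bit 2; 6 bits remain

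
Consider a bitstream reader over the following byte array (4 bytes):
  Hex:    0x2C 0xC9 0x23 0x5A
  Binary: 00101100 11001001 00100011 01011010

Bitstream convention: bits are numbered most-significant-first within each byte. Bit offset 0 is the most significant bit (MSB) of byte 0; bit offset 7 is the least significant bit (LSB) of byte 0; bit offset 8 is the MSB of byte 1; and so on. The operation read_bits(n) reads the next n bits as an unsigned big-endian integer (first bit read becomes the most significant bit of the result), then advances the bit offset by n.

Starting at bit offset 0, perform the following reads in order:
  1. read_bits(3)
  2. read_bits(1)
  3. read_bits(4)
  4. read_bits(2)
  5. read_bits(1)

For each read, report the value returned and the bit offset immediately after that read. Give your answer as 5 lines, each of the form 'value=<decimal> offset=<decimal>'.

Read 1: bits[0:3] width=3 -> value=1 (bin 001); offset now 3 = byte 0 bit 3; 29 bits remain
Read 2: bits[3:4] width=1 -> value=0 (bin 0); offset now 4 = byte 0 bit 4; 28 bits remain
Read 3: bits[4:8] width=4 -> value=12 (bin 1100); offset now 8 = byte 1 bit 0; 24 bits remain
Read 4: bits[8:10] width=2 -> value=3 (bin 11); offset now 10 = byte 1 bit 2; 22 bits remain
Read 5: bits[10:11] width=1 -> value=0 (bin 0); offset now 11 = byte 1 bit 3; 21 bits remain

Answer: value=1 offset=3
value=0 offset=4
value=12 offset=8
value=3 offset=10
value=0 offset=11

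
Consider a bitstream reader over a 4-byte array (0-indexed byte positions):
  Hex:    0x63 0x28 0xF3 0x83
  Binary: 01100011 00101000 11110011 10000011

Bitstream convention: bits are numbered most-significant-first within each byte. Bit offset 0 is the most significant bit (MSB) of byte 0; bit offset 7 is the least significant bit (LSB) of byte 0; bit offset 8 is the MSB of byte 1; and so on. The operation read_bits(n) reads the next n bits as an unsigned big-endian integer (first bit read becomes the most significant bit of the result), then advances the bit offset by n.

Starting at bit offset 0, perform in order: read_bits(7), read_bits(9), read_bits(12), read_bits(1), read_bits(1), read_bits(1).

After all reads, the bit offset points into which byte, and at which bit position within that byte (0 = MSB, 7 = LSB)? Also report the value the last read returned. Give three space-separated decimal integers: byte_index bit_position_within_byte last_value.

Answer: 3 7 1

Derivation:
Read 1: bits[0:7] width=7 -> value=49 (bin 0110001); offset now 7 = byte 0 bit 7; 25 bits remain
Read 2: bits[7:16] width=9 -> value=296 (bin 100101000); offset now 16 = byte 2 bit 0; 16 bits remain
Read 3: bits[16:28] width=12 -> value=3896 (bin 111100111000); offset now 28 = byte 3 bit 4; 4 bits remain
Read 4: bits[28:29] width=1 -> value=0 (bin 0); offset now 29 = byte 3 bit 5; 3 bits remain
Read 5: bits[29:30] width=1 -> value=0 (bin 0); offset now 30 = byte 3 bit 6; 2 bits remain
Read 6: bits[30:31] width=1 -> value=1 (bin 1); offset now 31 = byte 3 bit 7; 1 bits remain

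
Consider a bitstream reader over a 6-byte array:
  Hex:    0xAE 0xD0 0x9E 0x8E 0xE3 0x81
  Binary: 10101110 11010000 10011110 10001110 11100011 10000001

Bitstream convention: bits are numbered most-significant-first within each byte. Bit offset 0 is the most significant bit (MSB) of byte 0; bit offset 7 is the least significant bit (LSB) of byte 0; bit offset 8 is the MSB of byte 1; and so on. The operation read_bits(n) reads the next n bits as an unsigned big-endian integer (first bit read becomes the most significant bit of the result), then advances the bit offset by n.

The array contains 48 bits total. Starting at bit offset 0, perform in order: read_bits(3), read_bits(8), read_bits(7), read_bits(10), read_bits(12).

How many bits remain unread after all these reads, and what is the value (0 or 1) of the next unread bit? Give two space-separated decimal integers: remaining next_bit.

Read 1: bits[0:3] width=3 -> value=5 (bin 101); offset now 3 = byte 0 bit 3; 45 bits remain
Read 2: bits[3:11] width=8 -> value=118 (bin 01110110); offset now 11 = byte 1 bit 3; 37 bits remain
Read 3: bits[11:18] width=7 -> value=66 (bin 1000010); offset now 18 = byte 2 bit 2; 30 bits remain
Read 4: bits[18:28] width=10 -> value=488 (bin 0111101000); offset now 28 = byte 3 bit 4; 20 bits remain
Read 5: bits[28:40] width=12 -> value=3811 (bin 111011100011); offset now 40 = byte 5 bit 0; 8 bits remain

Answer: 8 1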